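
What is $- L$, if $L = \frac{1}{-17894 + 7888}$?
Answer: $\frac{1}{10006} \approx 9.994 \cdot 10^{-5}$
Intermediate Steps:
$L = - \frac{1}{10006}$ ($L = \frac{1}{-10006} = - \frac{1}{10006} \approx -9.994 \cdot 10^{-5}$)
$- L = \left(-1\right) \left(- \frac{1}{10006}\right) = \frac{1}{10006}$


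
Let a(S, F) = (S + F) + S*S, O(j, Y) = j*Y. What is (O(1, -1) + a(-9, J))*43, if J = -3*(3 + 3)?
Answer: 2279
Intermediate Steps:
O(j, Y) = Y*j
J = -18 (J = -3*6 = -18)
a(S, F) = F + S + S**2 (a(S, F) = (F + S) + S**2 = F + S + S**2)
(O(1, -1) + a(-9, J))*43 = (-1*1 + (-18 - 9 + (-9)**2))*43 = (-1 + (-18 - 9 + 81))*43 = (-1 + 54)*43 = 53*43 = 2279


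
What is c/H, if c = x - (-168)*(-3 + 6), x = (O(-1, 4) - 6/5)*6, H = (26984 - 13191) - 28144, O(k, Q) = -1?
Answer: -2454/71755 ≈ -0.034200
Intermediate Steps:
H = -14351 (H = 13793 - 28144 = -14351)
x = -66/5 (x = (-1 - 6/5)*6 = -11/5*6 = -66/5 ≈ -13.200)
c = 2454/5 (c = -66/5 - (-168)*(-3 + 6) = -66/5 - (-168)*3 = -66/5 - 84*(-6) = -66/5 + 504 = 2454/5 ≈ 490.80)
c/H = (2454/5)/(-14351) = (2454/5)*(-1/14351) = -2454/71755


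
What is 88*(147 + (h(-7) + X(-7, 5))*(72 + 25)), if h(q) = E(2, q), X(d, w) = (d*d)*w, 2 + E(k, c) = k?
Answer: 2104256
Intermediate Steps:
E(k, c) = -2 + k
X(d, w) = w*d**2 (X(d, w) = d**2*w = w*d**2)
h(q) = 0 (h(q) = -2 + 2 = 0)
88*(147 + (h(-7) + X(-7, 5))*(72 + 25)) = 88*(147 + (0 + 5*(-7)**2)*(72 + 25)) = 88*(147 + (0 + 5*49)*97) = 88*(147 + (0 + 245)*97) = 88*(147 + 245*97) = 88*(147 + 23765) = 88*23912 = 2104256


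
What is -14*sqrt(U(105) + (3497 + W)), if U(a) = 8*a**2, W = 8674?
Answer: -14*sqrt(100371) ≈ -4435.4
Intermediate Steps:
-14*sqrt(U(105) + (3497 + W)) = -14*sqrt(8*105**2 + (3497 + 8674)) = -14*sqrt(8*11025 + 12171) = -14*sqrt(88200 + 12171) = -14*sqrt(100371)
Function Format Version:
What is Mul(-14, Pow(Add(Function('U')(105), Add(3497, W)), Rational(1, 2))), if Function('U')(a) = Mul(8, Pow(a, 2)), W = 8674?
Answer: Mul(-14, Pow(100371, Rational(1, 2))) ≈ -4435.4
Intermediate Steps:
Mul(-14, Pow(Add(Function('U')(105), Add(3497, W)), Rational(1, 2))) = Mul(-14, Pow(Add(Mul(8, Pow(105, 2)), Add(3497, 8674)), Rational(1, 2))) = Mul(-14, Pow(Add(Mul(8, 11025), 12171), Rational(1, 2))) = Mul(-14, Pow(Add(88200, 12171), Rational(1, 2))) = Mul(-14, Pow(100371, Rational(1, 2)))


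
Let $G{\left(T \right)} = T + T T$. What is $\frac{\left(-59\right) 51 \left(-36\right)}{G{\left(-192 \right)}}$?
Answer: $\frac{9027}{3056} \approx 2.9539$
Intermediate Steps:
$G{\left(T \right)} = T + T^{2}$
$\frac{\left(-59\right) 51 \left(-36\right)}{G{\left(-192 \right)}} = \frac{\left(-59\right) 51 \left(-36\right)}{\left(-192\right) \left(1 - 192\right)} = \frac{\left(-3009\right) \left(-36\right)}{\left(-192\right) \left(-191\right)} = \frac{108324}{36672} = 108324 \cdot \frac{1}{36672} = \frac{9027}{3056}$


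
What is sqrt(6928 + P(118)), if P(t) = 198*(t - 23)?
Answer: sqrt(25738) ≈ 160.43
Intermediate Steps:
P(t) = -4554 + 198*t (P(t) = 198*(-23 + t) = -4554 + 198*t)
sqrt(6928 + P(118)) = sqrt(6928 + (-4554 + 198*118)) = sqrt(6928 + (-4554 + 23364)) = sqrt(6928 + 18810) = sqrt(25738)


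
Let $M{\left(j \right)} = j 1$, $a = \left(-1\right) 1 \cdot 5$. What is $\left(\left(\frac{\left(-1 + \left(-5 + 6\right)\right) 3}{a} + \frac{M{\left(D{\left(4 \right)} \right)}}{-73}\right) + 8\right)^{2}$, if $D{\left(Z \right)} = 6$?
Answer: $\frac{334084}{5329} \approx 62.692$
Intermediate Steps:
$a = -5$ ($a = \left(-1\right) 5 = -5$)
$M{\left(j \right)} = j$
$\left(\left(\frac{\left(-1 + \left(-5 + 6\right)\right) 3}{a} + \frac{M{\left(D{\left(4 \right)} \right)}}{-73}\right) + 8\right)^{2} = \left(\left(\frac{\left(-1 + \left(-5 + 6\right)\right) 3}{-5} + \frac{6}{-73}\right) + 8\right)^{2} = \left(\left(\left(-1 + 1\right) 3 \left(- \frac{1}{5}\right) + 6 \left(- \frac{1}{73}\right)\right) + 8\right)^{2} = \left(\left(0 \cdot 3 \left(- \frac{1}{5}\right) - \frac{6}{73}\right) + 8\right)^{2} = \left(\left(0 \left(- \frac{1}{5}\right) - \frac{6}{73}\right) + 8\right)^{2} = \left(\left(0 - \frac{6}{73}\right) + 8\right)^{2} = \left(- \frac{6}{73} + 8\right)^{2} = \left(\frac{578}{73}\right)^{2} = \frac{334084}{5329}$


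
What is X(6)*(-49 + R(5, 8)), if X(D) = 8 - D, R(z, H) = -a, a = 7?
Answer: -112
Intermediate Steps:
R(z, H) = -7 (R(z, H) = -1*7 = -7)
X(6)*(-49 + R(5, 8)) = (8 - 1*6)*(-49 - 7) = (8 - 6)*(-56) = 2*(-56) = -112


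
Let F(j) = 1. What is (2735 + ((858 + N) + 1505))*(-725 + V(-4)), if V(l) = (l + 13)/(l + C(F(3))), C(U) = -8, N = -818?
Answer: -3106210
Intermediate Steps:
V(l) = (13 + l)/(-8 + l) (V(l) = (l + 13)/(l - 8) = (13 + l)/(-8 + l))
(2735 + ((858 + N) + 1505))*(-725 + V(-4)) = (2735 + ((858 - 818) + 1505))*(-725 + (13 - 4)/(-8 - 4)) = (2735 + (40 + 1505))*(-725 + 9/(-12)) = (2735 + 1545)*(-725 - 1/12*9) = 4280*(-725 - ¾) = 4280*(-2903/4) = -3106210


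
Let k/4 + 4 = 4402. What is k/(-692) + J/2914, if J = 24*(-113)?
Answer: -6642474/252061 ≈ -26.353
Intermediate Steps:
k = 17592 (k = -16 + 4*4402 = -16 + 17608 = 17592)
J = -2712
k/(-692) + J/2914 = 17592/(-692) - 2712/2914 = 17592*(-1/692) - 2712*1/2914 = -4398/173 - 1356/1457 = -6642474/252061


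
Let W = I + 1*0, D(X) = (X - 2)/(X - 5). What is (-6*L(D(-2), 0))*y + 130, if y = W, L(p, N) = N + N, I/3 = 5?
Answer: 130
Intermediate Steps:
I = 15 (I = 3*5 = 15)
D(X) = (-2 + X)/(-5 + X)
L(p, N) = 2*N
W = 15 (W = 15 + 1*0 = 15 + 0 = 15)
y = 15
(-6*L(D(-2), 0))*y + 130 = -12*0*15 + 130 = -6*0*15 + 130 = 0*15 + 130 = 0 + 130 = 130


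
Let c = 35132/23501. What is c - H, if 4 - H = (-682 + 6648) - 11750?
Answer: -135988656/23501 ≈ -5786.5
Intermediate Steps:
H = 5788 (H = 4 - ((-682 + 6648) - 11750) = 4 - (5966 - 11750) = 4 - 1*(-5784) = 4 + 5784 = 5788)
c = 35132/23501 (c = 35132*(1/23501) = 35132/23501 ≈ 1.4949)
c - H = 35132/23501 - 1*5788 = 35132/23501 - 5788 = -135988656/23501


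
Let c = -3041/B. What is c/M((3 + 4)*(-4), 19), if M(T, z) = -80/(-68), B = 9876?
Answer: -51697/197520 ≈ -0.26173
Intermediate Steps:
M(T, z) = 20/17 (M(T, z) = -80*(-1/68) = 20/17)
c = -3041/9876 ≈ -0.30792
c/M((3 + 4)*(-4), 19) = -3041/(9876*20/17) = -3041/9876*17/20 = -51697/197520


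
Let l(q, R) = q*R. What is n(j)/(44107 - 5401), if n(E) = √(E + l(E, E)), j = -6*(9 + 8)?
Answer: √10302/38706 ≈ 0.0026223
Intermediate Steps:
j = -102 (j = -6*17 = -102)
l(q, R) = R*q
n(E) = √(E + E²) (n(E) = √(E + E*E) = √(E + E²))
n(j)/(44107 - 5401) = √(-102*(1 - 102))/(44107 - 5401) = √(-102*(-101))/38706 = √10302*(1/38706) = √10302/38706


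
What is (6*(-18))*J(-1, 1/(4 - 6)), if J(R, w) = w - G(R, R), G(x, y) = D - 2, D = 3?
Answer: 162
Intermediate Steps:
G(x, y) = 1 (G(x, y) = 3 - 2 = 1)
J(R, w) = -1 + w (J(R, w) = w - 1*1 = w - 1 = -1 + w)
(6*(-18))*J(-1, 1/(4 - 6)) = (6*(-18))*(-1 + 1/(4 - 6)) = -108*(-1 + 1/(-2)) = -108*(-1 - ½) = -108*(-3/2) = 162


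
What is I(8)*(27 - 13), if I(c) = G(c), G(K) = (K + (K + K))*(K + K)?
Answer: 5376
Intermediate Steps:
G(K) = 6*K² (G(K) = (K + 2*K)*(2*K) = (3*K)*(2*K) = 6*K²)
I(c) = 6*c²
I(8)*(27 - 13) = (6*8²)*(27 - 13) = (6*64)*14 = 384*14 = 5376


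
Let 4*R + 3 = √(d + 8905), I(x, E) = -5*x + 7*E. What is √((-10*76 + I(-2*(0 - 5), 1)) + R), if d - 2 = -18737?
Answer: √(-3215 + I*√9830)/2 ≈ 0.43709 + 28.354*I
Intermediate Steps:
d = -18735 (d = 2 - 18737 = -18735)
R = -¾ + I*√9830/4 (R = -¾ + √(-18735 + 8905)/4 = -¾ + √(-9830)/4 = -¾ + (I*√9830)/4 = -¾ + I*√9830/4 ≈ -0.75 + 24.787*I)
√((-10*76 + I(-2*(0 - 5), 1)) + R) = √((-10*76 + (-(-10)*(0 - 5) + 7*1)) + (-¾ + I*√9830/4)) = √((-760 + (-(-10)*(-5) + 7)) + (-¾ + I*√9830/4)) = √((-760 + (-5*10 + 7)) + (-¾ + I*√9830/4)) = √((-760 + (-50 + 7)) + (-¾ + I*√9830/4)) = √((-760 - 43) + (-¾ + I*√9830/4)) = √(-803 + (-¾ + I*√9830/4)) = √(-3215/4 + I*√9830/4)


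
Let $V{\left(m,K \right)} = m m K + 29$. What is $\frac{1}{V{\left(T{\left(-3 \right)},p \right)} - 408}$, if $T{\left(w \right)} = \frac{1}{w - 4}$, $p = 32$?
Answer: $- \frac{49}{18539} \approx -0.0026431$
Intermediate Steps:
$T{\left(w \right)} = \frac{1}{-4 + w}$
$V{\left(m,K \right)} = 29 + K m^{2}$ ($V{\left(m,K \right)} = m^{2} K + 29 = K m^{2} + 29 = 29 + K m^{2}$)
$\frac{1}{V{\left(T{\left(-3 \right)},p \right)} - 408} = \frac{1}{\left(29 + 32 \left(\frac{1}{-4 - 3}\right)^{2}\right) - 408} = \frac{1}{\left(29 + 32 \left(\frac{1}{-7}\right)^{2}\right) - 408} = \frac{1}{\left(29 + 32 \left(- \frac{1}{7}\right)^{2}\right) - 408} = \frac{1}{\left(29 + 32 \cdot \frac{1}{49}\right) - 408} = \frac{1}{\left(29 + \frac{32}{49}\right) - 408} = \frac{1}{\frac{1453}{49} - 408} = \frac{1}{- \frac{18539}{49}} = - \frac{49}{18539}$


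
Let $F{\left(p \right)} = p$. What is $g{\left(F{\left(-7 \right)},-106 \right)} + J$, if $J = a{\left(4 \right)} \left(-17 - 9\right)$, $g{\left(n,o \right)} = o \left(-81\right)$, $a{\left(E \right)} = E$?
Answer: $8482$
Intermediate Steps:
$g{\left(n,o \right)} = - 81 o$
$J = -104$ ($J = 4 \left(-17 - 9\right) = 4 \left(-26\right) = -104$)
$g{\left(F{\left(-7 \right)},-106 \right)} + J = \left(-81\right) \left(-106\right) - 104 = 8586 - 104 = 8482$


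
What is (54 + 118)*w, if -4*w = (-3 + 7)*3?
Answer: -516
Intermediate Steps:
w = -3 (w = -(-3 + 7)*3/4 = -3 ≈ -3.0000)
(54 + 118)*w = (54 + 118)*(-3) = 172*(-3) = -516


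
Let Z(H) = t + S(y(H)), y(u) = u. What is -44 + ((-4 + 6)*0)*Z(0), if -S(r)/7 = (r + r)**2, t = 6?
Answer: -44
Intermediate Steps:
S(r) = -28*r**2 (S(r) = -7*(r + r)**2 = -7*4*r**2 = -28*r**2)
Z(H) = 6 - 28*H**2
-44 + ((-4 + 6)*0)*Z(0) = -44 + ((-4 + 6)*0)*(6 - 28*0**2) = -44 + (2*0)*(6 - 28*0) = -44 + 0*(6 + 0) = -44 + 0*6 = -44 + 0 = -44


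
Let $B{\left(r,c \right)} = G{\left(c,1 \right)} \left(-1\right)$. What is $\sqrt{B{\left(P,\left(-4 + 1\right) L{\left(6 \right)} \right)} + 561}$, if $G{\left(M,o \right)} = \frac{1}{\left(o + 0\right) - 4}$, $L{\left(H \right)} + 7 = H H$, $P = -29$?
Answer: $\frac{2 \sqrt{1263}}{3} \approx 23.692$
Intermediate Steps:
$L{\left(H \right)} = -7 + H^{2}$ ($L{\left(H \right)} = -7 + H H = -7 + H^{2}$)
$G{\left(M,o \right)} = \frac{1}{-4 + o}$ ($G{\left(M,o \right)} = \frac{1}{o - 4} = \frac{1}{-4 + o}$)
$B{\left(r,c \right)} = \frac{1}{3}$ ($B{\left(r,c \right)} = \frac{1}{-4 + 1} \left(-1\right) = \frac{1}{-3} \left(-1\right) = \left(- \frac{1}{3}\right) \left(-1\right) = \frac{1}{3}$)
$\sqrt{B{\left(P,\left(-4 + 1\right) L{\left(6 \right)} \right)} + 561} = \sqrt{\frac{1}{3} + 561} = \sqrt{\frac{1684}{3}} = \frac{2 \sqrt{1263}}{3}$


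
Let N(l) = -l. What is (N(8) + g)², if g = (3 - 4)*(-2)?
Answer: 36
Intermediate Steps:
g = 2 (g = -1*(-2) = 2)
(N(8) + g)² = (-1*8 + 2)² = (-8 + 2)² = (-6)² = 36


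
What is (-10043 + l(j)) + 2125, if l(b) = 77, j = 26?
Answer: -7841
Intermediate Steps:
(-10043 + l(j)) + 2125 = (-10043 + 77) + 2125 = -9966 + 2125 = -7841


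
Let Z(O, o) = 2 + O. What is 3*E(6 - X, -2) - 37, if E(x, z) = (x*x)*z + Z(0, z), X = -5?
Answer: -757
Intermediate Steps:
E(x, z) = 2 + z*x² (E(x, z) = (x*x)*z + (2 + 0) = x²*z + 2 = z*x² + 2 = 2 + z*x²)
3*E(6 - X, -2) - 37 = 3*(2 - 2*(6 - 1*(-5))²) - 37 = 3*(2 - 2*(6 + 5)²) - 37 = 3*(2 - 2*11²) - 37 = 3*(2 - 2*121) - 37 = 3*(2 - 242) - 37 = 3*(-240) - 37 = -720 - 37 = -757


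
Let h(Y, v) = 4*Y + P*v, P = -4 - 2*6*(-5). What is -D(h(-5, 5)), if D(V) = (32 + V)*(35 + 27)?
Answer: -18104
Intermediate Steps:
P = 56 (P = -4 - 12*(-5) = -4 + 60 = 56)
h(Y, v) = 4*Y + 56*v
D(V) = 1984 + 62*V (D(V) = (32 + V)*62 = 1984 + 62*V)
-D(h(-5, 5)) = -(1984 + 62*(4*(-5) + 56*5)) = -(1984 + 62*(-20 + 280)) = -(1984 + 62*260) = -(1984 + 16120) = -1*18104 = -18104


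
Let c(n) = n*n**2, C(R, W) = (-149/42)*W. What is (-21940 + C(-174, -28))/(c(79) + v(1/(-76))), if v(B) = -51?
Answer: -32761/739482 ≈ -0.044303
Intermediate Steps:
C(R, W) = -149*W/42 (C(R, W) = (-149*1/42)*W = -149*W/42)
c(n) = n**3
(-21940 + C(-174, -28))/(c(79) + v(1/(-76))) = (-21940 - 149/42*(-28))/(79**3 - 51) = (-21940 + 298/3)/(493039 - 51) = -65522/3/492988 = -65522/3*1/492988 = -32761/739482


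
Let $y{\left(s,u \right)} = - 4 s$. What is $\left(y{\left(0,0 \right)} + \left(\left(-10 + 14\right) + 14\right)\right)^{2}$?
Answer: $324$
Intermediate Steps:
$\left(y{\left(0,0 \right)} + \left(\left(-10 + 14\right) + 14\right)\right)^{2} = \left(\left(-4\right) 0 + \left(\left(-10 + 14\right) + 14\right)\right)^{2} = \left(0 + \left(4 + 14\right)\right)^{2} = \left(0 + 18\right)^{2} = 18^{2} = 324$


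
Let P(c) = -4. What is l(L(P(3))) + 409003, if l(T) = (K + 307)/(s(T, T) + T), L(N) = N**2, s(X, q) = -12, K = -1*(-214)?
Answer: 1636533/4 ≈ 4.0913e+5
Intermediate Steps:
K = 214
l(T) = 521/(-12 + T) (l(T) = (214 + 307)/(-12 + T) = 521/(-12 + T))
l(L(P(3))) + 409003 = 521/(-12 + (-4)**2) + 409003 = 521/(-12 + 16) + 409003 = 521/4 + 409003 = 1636533/4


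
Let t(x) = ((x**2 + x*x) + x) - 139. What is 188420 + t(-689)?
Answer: 1137034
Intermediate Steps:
t(x) = -139 + x + 2*x**2 (t(x) = ((x**2 + x**2) + x) - 139 = (2*x**2 + x) - 139 = (x + 2*x**2) - 139 = -139 + x + 2*x**2)
188420 + t(-689) = 188420 + (-139 - 689 + 2*(-689)**2) = 188420 + (-139 - 689 + 2*474721) = 188420 + (-139 - 689 + 949442) = 188420 + 948614 = 1137034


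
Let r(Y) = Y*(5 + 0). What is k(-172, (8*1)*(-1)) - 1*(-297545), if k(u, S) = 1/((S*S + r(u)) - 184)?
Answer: 291594099/980 ≈ 2.9755e+5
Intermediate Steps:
r(Y) = 5*Y (r(Y) = Y*5 = 5*Y)
k(u, S) = 1/(-184 + S² + 5*u) (k(u, S) = 1/((S*S + 5*u) - 184) = 1/((S² + 5*u) - 184) = 1/(-184 + S² + 5*u))
k(-172, (8*1)*(-1)) - 1*(-297545) = 1/(-184 + ((8*1)*(-1))² + 5*(-172)) - 1*(-297545) = 1/(-184 + (8*(-1))² - 860) + 297545 = 1/(-184 + (-8)² - 860) + 297545 = 1/(-184 + 64 - 860) + 297545 = 1/(-980) + 297545 = -1/980 + 297545 = 291594099/980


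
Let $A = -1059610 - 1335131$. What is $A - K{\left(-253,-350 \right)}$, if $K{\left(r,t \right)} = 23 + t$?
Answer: $-2394414$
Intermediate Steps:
$A = -2394741$
$A - K{\left(-253,-350 \right)} = -2394741 - \left(23 - 350\right) = -2394741 - -327 = -2394741 + 327 = -2394414$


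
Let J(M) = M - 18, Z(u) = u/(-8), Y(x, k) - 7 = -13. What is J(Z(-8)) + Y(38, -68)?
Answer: -23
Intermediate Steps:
Y(x, k) = -6 (Y(x, k) = 7 - 13 = -6)
Z(u) = -u/8 (Z(u) = u*(-⅛) = -u/8)
J(M) = -18 + M
J(Z(-8)) + Y(38, -68) = (-18 - ⅛*(-8)) - 6 = (-18 + 1) - 6 = -17 - 6 = -23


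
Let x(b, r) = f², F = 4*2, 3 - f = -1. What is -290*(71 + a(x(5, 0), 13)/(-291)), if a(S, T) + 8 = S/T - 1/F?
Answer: -103890615/5044 ≈ -20597.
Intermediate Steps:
f = 4 (f = 3 - 1*(-1) = 3 + 1 = 4)
F = 8
x(b, r) = 16 (x(b, r) = 4² = 16)
a(S, T) = -65/8 + S/T (a(S, T) = -8 + (S/T - 1/8) = -8 + (S/T - 1*⅛) = -8 + (S/T - ⅛) = -8 + (-⅛ + S/T) = -65/8 + S/T)
-290*(71 + a(x(5, 0), 13)/(-291)) = -290*(71 + (-65/8 + 16/13)/(-291)) = -290*(71 + (-65/8 + 16*(1/13))*(-1/291)) = -290*(71 + (-65/8 + 16/13)*(-1/291)) = -290*(71 - 717/104*(-1/291)) = -290*(71 + 239/10088) = -290*716487/10088 = -103890615/5044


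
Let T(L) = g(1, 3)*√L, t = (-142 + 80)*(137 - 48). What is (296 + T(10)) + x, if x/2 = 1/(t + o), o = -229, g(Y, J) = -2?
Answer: 1701110/5747 - 2*√10 ≈ 289.68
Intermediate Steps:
t = -5518 (t = -62*89 = -5518)
T(L) = -2*√L
x = -2/5747 (x = 2/(-5518 - 229) = 2/(-5747) = 2*(-1/5747) = -2/5747 ≈ -0.00034801)
(296 + T(10)) + x = (296 - 2*√10) - 2/5747 = 1701110/5747 - 2*√10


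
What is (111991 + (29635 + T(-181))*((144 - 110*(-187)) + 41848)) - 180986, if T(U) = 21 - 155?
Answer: 1845572567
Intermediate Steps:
T(U) = -134
(111991 + (29635 + T(-181))*((144 - 110*(-187)) + 41848)) - 180986 = (111991 + (29635 - 134)*((144 - 110*(-187)) + 41848)) - 180986 = (111991 + 29501*((144 + 20570) + 41848)) - 180986 = (111991 + 29501*(20714 + 41848)) - 180986 = (111991 + 29501*62562) - 180986 = (111991 + 1845641562) - 180986 = 1845753553 - 180986 = 1845572567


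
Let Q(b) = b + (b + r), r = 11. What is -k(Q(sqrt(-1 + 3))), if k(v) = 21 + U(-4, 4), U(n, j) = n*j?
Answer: -5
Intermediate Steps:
U(n, j) = j*n
Q(b) = 11 + 2*b (Q(b) = b + (b + 11) = b + (11 + b) = 11 + 2*b)
k(v) = 5 (k(v) = 21 + 4*(-4) = 21 - 16 = 5)
-k(Q(sqrt(-1 + 3))) = -1*5 = -5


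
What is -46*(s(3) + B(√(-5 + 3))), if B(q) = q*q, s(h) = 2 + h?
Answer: -138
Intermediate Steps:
B(q) = q²
-46*(s(3) + B(√(-5 + 3))) = -46*((2 + 3) + (√(-5 + 3))²) = -46*(5 + (√(-2))²) = -46*(5 + (I*√2)²) = -46*(5 - 2) = -46*3 = -138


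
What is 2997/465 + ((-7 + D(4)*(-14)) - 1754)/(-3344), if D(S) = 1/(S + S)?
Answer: 1314139/188480 ≈ 6.9723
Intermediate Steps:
D(S) = 1/(2*S)
2997/465 + ((-7 + D(4)*(-14)) - 1754)/(-3344) = 2997/465 + ((-7 + ((1/2)/4)*(-14)) - 1754)/(-3344) = 2997*(1/465) + ((-7 + ((1/2)*(1/4))*(-14)) - 1754)*(-1/3344) = 999/155 + ((-7 + (1/8)*(-14)) - 1754)*(-1/3344) = 999/155 + ((-7 - 7/4) - 1754)*(-1/3344) = 999/155 + (-35/4 - 1754)*(-1/3344) = 999/155 - 7051/4*(-1/3344) = 999/155 + 641/1216 = 1314139/188480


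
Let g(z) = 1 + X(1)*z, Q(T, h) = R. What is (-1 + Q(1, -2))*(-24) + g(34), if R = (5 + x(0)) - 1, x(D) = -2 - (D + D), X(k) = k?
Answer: 11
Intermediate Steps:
x(D) = -2 - 2*D
R = 2 (R = (5 + (-2 - 2*0)) - 1 = (5 + (-2 + 0)) - 1 = (5 - 2) - 1 = 3 - 1 = 2)
Q(T, h) = 2
g(z) = 1 + z (g(z) = 1 + 1*z = 1 + z)
(-1 + Q(1, -2))*(-24) + g(34) = (-1 + 2)*(-24) + (1 + 34) = 1*(-24) + 35 = -24 + 35 = 11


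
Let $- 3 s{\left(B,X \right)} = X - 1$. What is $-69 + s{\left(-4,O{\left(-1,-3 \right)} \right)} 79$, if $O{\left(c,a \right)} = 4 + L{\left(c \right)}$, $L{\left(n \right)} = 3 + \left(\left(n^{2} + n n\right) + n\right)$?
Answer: $- \frac{760}{3} \approx -253.33$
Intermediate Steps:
$L{\left(n \right)} = 3 + n + 2 n^{2}$ ($L{\left(n \right)} = 3 + \left(\left(n^{2} + n^{2}\right) + n\right) = 3 + \left(2 n^{2} + n\right) = 3 + \left(n + 2 n^{2}\right) = 3 + n + 2 n^{2}$)
$O{\left(c,a \right)} = 7 + c + 2 c^{2}$ ($O{\left(c,a \right)} = 4 + \left(3 + c + 2 c^{2}\right) = 7 + c + 2 c^{2}$)
$s{\left(B,X \right)} = \frac{1}{3} - \frac{X}{3}$ ($s{\left(B,X \right)} = - \frac{X - 1}{3} = - \frac{-1 + X}{3} = \frac{1}{3} - \frac{X}{3}$)
$-69 + s{\left(-4,O{\left(-1,-3 \right)} \right)} 79 = -69 + \left(\frac{1}{3} - \frac{7 - 1 + 2 \left(-1\right)^{2}}{3}\right) 79 = -69 + \left(\frac{1}{3} - \frac{7 - 1 + 2 \cdot 1}{3}\right) 79 = -69 + \left(\frac{1}{3} - \frac{7 - 1 + 2}{3}\right) 79 = -69 + \left(\frac{1}{3} - \frac{8}{3}\right) 79 = -69 - \frac{553}{3} = - \frac{760}{3}$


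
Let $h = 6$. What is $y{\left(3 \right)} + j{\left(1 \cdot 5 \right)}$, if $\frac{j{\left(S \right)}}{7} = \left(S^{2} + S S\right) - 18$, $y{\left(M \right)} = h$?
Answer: $230$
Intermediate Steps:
$y{\left(M \right)} = 6$
$j{\left(S \right)} = -126 + 14 S^{2}$ ($j{\left(S \right)} = 7 \left(\left(S^{2} + S S\right) - 18\right) = 7 \left(\left(S^{2} + S^{2}\right) - 18\right) = 7 \left(2 S^{2} - 18\right) = 7 \left(-18 + 2 S^{2}\right) = -126 + 14 S^{2}$)
$y{\left(3 \right)} + j{\left(1 \cdot 5 \right)} = 6 - \left(126 - 14 \left(1 \cdot 5\right)^{2}\right) = 6 - \left(126 - 14 \cdot 5^{2}\right) = 6 + \left(-126 + 14 \cdot 25\right) = 6 + \left(-126 + 350\right) = 6 + 224 = 230$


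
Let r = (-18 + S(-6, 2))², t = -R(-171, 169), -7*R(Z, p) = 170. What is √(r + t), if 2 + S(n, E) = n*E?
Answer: √51366/7 ≈ 32.377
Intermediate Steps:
R(Z, p) = -170/7 (R(Z, p) = -⅐*170 = -170/7)
S(n, E) = -2 + E*n (S(n, E) = -2 + n*E = -2 + E*n)
t = 170/7 (t = -1*(-170/7) = 170/7 ≈ 24.286)
r = 1024 (r = (-18 + (-2 + 2*(-6)))² = (-18 + (-2 - 12))² = (-18 - 14)² = (-32)² = 1024)
√(r + t) = √(1024 + 170/7) = √(7338/7) = √51366/7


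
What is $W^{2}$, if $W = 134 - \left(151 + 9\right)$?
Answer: $676$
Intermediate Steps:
$W = -26$ ($W = 134 - 160 = -26$)
$W^{2} = \left(-26\right)^{2} = 676$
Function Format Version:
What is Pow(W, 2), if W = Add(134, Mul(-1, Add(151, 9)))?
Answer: 676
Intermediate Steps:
W = -26 (W = Add(134, Mul(-1, 160)) = Add(134, -160) = -26)
Pow(W, 2) = Pow(-26, 2) = 676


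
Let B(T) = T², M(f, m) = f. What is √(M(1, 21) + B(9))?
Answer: √82 ≈ 9.0554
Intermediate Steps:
√(M(1, 21) + B(9)) = √(1 + 9²) = √(1 + 81) = √82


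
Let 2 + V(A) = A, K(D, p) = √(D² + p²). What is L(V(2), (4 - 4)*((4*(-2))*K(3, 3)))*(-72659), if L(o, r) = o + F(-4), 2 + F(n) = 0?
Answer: 145318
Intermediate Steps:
V(A) = -2 + A
F(n) = -2 (F(n) = -2 + 0 = -2)
L(o, r) = -2 + o (L(o, r) = o - 2 = -2 + o)
L(V(2), (4 - 4)*((4*(-2))*K(3, 3)))*(-72659) = (-2 + (-2 + 2))*(-72659) = (-2 + 0)*(-72659) = -2*(-72659) = 145318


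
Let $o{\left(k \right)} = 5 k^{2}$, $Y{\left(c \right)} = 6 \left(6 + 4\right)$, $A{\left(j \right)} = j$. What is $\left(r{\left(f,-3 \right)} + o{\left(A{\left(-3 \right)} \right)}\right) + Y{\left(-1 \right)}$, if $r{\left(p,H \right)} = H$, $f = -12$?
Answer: $102$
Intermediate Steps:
$Y{\left(c \right)} = 60$ ($Y{\left(c \right)} = 6 \cdot 10 = 60$)
$\left(r{\left(f,-3 \right)} + o{\left(A{\left(-3 \right)} \right)}\right) + Y{\left(-1 \right)} = \left(-3 + 5 \left(-3\right)^{2}\right) + 60 = \left(-3 + 5 \cdot 9\right) + 60 = \left(-3 + 45\right) + 60 = 42 + 60 = 102$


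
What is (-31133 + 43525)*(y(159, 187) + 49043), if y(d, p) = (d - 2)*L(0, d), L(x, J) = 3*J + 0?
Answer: 1535765344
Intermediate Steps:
L(x, J) = 3*J
y(d, p) = 3*d*(-2 + d) (y(d, p) = (d - 2)*(3*d) = (-2 + d)*(3*d) = 3*d*(-2 + d))
(-31133 + 43525)*(y(159, 187) + 49043) = (-31133 + 43525)*(3*159*(-2 + 159) + 49043) = 12392*(3*159*157 + 49043) = 12392*(74889 + 49043) = 12392*123932 = 1535765344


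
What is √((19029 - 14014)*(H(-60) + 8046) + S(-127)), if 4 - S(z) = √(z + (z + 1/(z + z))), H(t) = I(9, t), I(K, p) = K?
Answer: √(2606177303764 - 254*I*√16387318)/254 ≈ 6355.8 - 0.0012538*I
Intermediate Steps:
H(t) = 9
S(z) = 4 - √(1/(2*z) + 2*z) (S(z) = 4 - √(z + (z + 1/(z + z))) = 4 - √(z + (z + 1/(2*z))) = 4 - √(1/(2*z) + 2*z))
√((19029 - 14014)*(H(-60) + 8046) + S(-127)) = √((19029 - 14014)*(9 + 8046) + (4 - √(2/(-127) + 8*(-127))/2)) = √(5015*8055 + (4 - √(2*(-1/127) - 1016)/2)) = √(40395825 + (4 - √(-2/127 - 1016)/2)) = √(40395825 + (4 - I*√16387318/254)) = √(40395829 - I*√16387318/254)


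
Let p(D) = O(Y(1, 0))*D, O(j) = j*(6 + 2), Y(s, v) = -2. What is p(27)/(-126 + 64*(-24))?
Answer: 72/277 ≈ 0.25993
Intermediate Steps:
O(j) = 8*j (O(j) = j*8 = 8*j)
p(D) = -16*D (p(D) = (8*(-2))*D = -16*D)
p(27)/(-126 + 64*(-24)) = (-16*27)/(-126 + 64*(-24)) = -432/(-126 - 1536) = -432/(-1662) = -432*(-1/1662) = 72/277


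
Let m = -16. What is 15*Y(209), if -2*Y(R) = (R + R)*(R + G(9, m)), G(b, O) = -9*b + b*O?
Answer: 50160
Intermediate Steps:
G(b, O) = -9*b + O*b
Y(R) = -R*(-225 + R) (Y(R) = -(R + R)*(R + 9*(-9 - 16))/2 = -2*R*(R + 9*(-25))/2 = -2*R*(R - 225)/2 = -2*R*(-225 + R)/2 = -R*(-225 + R))
15*Y(209) = 15*(209*(225 - 1*209)) = 15*(209*(225 - 209)) = 15*(209*16) = 15*3344 = 50160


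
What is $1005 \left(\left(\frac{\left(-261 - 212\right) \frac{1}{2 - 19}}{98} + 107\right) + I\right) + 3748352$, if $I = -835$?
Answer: $\frac{5026317557}{1666} \approx 3.017 \cdot 10^{6}$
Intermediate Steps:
$1005 \left(\left(\frac{\left(-261 - 212\right) \frac{1}{2 - 19}}{98} + 107\right) + I\right) + 3748352 = 1005 \left(\left(\frac{\left(-261 - 212\right) \frac{1}{2 - 19}}{98} + 107\right) - 835\right) + 3748352 = 1005 \left(\left(- \frac{473}{-17} \cdot \frac{1}{98} + 107\right) - 835\right) + 3748352 = 1005 \left(\left(\left(-473\right) \left(- \frac{1}{17}\right) \frac{1}{98} + 107\right) - 835\right) + 3748352 = 1005 \left(\left(\frac{473}{17} \cdot \frac{1}{98} + 107\right) - 835\right) + 3748352 = 1005 \left(\left(\frac{473}{1666} + 107\right) - 835\right) + 3748352 = 1005 \left(\frac{178735}{1666} - 835\right) + 3748352 = 1005 \left(- \frac{1212375}{1666}\right) + 3748352 = - \frac{1218436875}{1666} + 3748352 = \frac{5026317557}{1666}$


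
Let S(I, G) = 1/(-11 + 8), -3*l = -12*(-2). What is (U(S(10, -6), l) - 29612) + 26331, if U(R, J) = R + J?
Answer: -9868/3 ≈ -3289.3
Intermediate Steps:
l = -8 (l = -(-4)*(-2) = -⅓*24 = -8)
S(I, G) = -⅓ (S(I, G) = 1/(-3) = -⅓)
U(R, J) = J + R
(U(S(10, -6), l) - 29612) + 26331 = ((-8 - ⅓) - 29612) + 26331 = (-25/3 - 29612) + 26331 = -88861/3 + 26331 = -9868/3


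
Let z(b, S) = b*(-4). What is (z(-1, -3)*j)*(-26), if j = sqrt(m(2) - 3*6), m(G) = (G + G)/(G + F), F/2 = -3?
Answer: -104*I*sqrt(19) ≈ -453.33*I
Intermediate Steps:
F = -6 (F = 2*(-3) = -6)
m(G) = 2*G/(-6 + G) (m(G) = (G + G)/(G - 6) = (2*G)/(-6 + G) = 2*G/(-6 + G))
j = I*sqrt(19) (j = sqrt(2*2/(-6 + 2) - 3*6) = sqrt(2*2/(-4) - 18) = sqrt(2*2*(-1/4) - 18) = sqrt(-1 - 18) = sqrt(-19) = I*sqrt(19) ≈ 4.3589*I)
z(b, S) = -4*b
(z(-1, -3)*j)*(-26) = ((-4*(-1))*(I*sqrt(19)))*(-26) = (4*(I*sqrt(19)))*(-26) = (4*I*sqrt(19))*(-26) = -104*I*sqrt(19)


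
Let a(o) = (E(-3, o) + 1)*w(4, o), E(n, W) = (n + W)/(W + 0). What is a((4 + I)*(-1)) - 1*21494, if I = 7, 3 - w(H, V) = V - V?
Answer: -236359/11 ≈ -21487.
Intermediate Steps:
w(H, V) = 3 (w(H, V) = 3 - (V - V) = 3 - 1*0 = 3 + 0 = 3)
E(n, W) = (W + n)/W
a(o) = 3 + 3*(-3 + o)/o (a(o) = ((o - 3)/o + 1)*3 = ((-3 + o)/o + 1)*3 = (1 + (-3 + o)/o)*3 = 3 + 3*(-3 + o)/o)
a((4 + I)*(-1)) - 1*21494 = (6 - 9*(-1/(4 + 7))) - 1*21494 = (6 - 9/(11*(-1))) - 21494 = (6 - 9/(-11)) - 21494 = (6 - 9*(-1/11)) - 21494 = (6 + 9/11) - 21494 = 75/11 - 21494 = -236359/11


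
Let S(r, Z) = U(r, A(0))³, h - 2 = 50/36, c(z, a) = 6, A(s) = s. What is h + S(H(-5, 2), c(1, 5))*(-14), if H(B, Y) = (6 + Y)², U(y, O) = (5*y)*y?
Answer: -2164663517183939/18 ≈ -1.2026e+14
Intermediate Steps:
h = 61/18 (h = 2 + 50/36 = 2 + 50*(1/36) = 2 + 25/18 = 61/18 ≈ 3.3889)
U(y, O) = 5*y²
S(r, Z) = 125*r⁶ (S(r, Z) = (5*r²)³ = 125*r⁶)
h + S(H(-5, 2), c(1, 5))*(-14) = 61/18 + (125*((6 + 2)²)⁶)*(-14) = 61/18 + (125*(8²)⁶)*(-14) = 61/18 + (125*64⁶)*(-14) = 61/18 + (125*68719476736)*(-14) = 61/18 + 8589934592000*(-14) = 61/18 - 120259084288000 = -2164663517183939/18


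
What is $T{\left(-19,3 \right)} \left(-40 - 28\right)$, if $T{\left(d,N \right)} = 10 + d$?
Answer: $612$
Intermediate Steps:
$T{\left(-19,3 \right)} \left(-40 - 28\right) = \left(10 - 19\right) \left(-40 - 28\right) = \left(-9\right) \left(-68\right) = 612$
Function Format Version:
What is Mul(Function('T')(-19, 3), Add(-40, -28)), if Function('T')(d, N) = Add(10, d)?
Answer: 612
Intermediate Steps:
Mul(Function('T')(-19, 3), Add(-40, -28)) = Mul(Add(10, -19), Add(-40, -28)) = Mul(-9, -68) = 612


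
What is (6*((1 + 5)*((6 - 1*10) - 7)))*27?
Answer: -10692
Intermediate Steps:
(6*((1 + 5)*((6 - 1*10) - 7)))*27 = (6*(6*((6 - 10) - 7)))*27 = (6*(6*(-4 - 7)))*27 = (6*(6*(-11)))*27 = (6*(-66))*27 = -396*27 = -10692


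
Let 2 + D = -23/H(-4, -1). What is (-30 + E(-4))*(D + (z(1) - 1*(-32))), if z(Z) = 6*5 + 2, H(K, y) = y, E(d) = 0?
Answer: -2550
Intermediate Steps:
z(Z) = 32 (z(Z) = 30 + 2 = 32)
D = 21 (D = -2 - 23/(-1) = -2 - 23*(-1) = -2 + 23 = 21)
(-30 + E(-4))*(D + (z(1) - 1*(-32))) = (-30 + 0)*(21 + (32 - 1*(-32))) = -30*(21 + (32 + 32)) = -30*(21 + 64) = -30*85 = -2550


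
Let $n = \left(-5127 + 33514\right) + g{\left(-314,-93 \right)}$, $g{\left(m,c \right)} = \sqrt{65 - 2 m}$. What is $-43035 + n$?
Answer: $-14648 + 3 \sqrt{77} \approx -14622.0$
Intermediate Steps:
$n = 28387 + 3 \sqrt{77}$ ($n = \left(-5127 + 33514\right) + \sqrt{65 - -628} = 28387 + \sqrt{65 + 628} = 28387 + \sqrt{693} = 28387 + 3 \sqrt{77} \approx 28413.0$)
$-43035 + n = -43035 + \left(28387 + 3 \sqrt{77}\right) = -14648 + 3 \sqrt{77}$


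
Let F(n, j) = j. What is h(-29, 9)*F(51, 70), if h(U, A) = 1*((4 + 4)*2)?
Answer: 1120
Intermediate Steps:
h(U, A) = 16 (h(U, A) = 1*(8*2) = 1*16 = 16)
h(-29, 9)*F(51, 70) = 16*70 = 1120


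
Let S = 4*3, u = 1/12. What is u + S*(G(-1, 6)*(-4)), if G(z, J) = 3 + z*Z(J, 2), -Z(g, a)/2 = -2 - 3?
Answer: 4033/12 ≈ 336.08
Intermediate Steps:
Z(g, a) = 10 (Z(g, a) = -2*(-2 - 3) = -2*(-5) = 10)
G(z, J) = 3 + 10*z (G(z, J) = 3 + z*10 = 3 + 10*z)
u = 1/12 ≈ 0.083333
S = 12
u + S*(G(-1, 6)*(-4)) = 1/12 + 12*((3 + 10*(-1))*(-4)) = 1/12 + 12*((3 - 10)*(-4)) = 1/12 + 12*(-7*(-4)) = 1/12 + 12*28 = 1/12 + 336 = 4033/12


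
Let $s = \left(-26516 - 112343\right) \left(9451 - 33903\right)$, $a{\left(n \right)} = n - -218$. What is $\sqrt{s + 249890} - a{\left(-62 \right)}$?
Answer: $-156 + \sqrt{3395630158} \approx 58116.0$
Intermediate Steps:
$a{\left(n \right)} = 218 + n$ ($a{\left(n \right)} = n + 218 = 218 + n$)
$s = 3395380268$ ($s = \left(-138859\right) \left(-24452\right) = 3395380268$)
$\sqrt{s + 249890} - a{\left(-62 \right)} = \sqrt{3395380268 + 249890} - \left(218 - 62\right) = \sqrt{3395630158} - 156 = -156 + \sqrt{3395630158}$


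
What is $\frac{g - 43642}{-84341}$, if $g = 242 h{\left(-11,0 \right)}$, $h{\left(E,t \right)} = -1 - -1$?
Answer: $\frac{43642}{84341} \approx 0.51745$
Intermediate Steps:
$h{\left(E,t \right)} = 0$ ($h{\left(E,t \right)} = -1 + 1 = 0$)
$g = 0$ ($g = 242 \cdot 0 = 0$)
$\frac{g - 43642}{-84341} = \frac{0 - 43642}{-84341} = \left(0 - 43642\right) \left(- \frac{1}{84341}\right) = \left(-43642\right) \left(- \frac{1}{84341}\right) = \frac{43642}{84341}$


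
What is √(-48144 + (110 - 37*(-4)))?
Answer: I*√47886 ≈ 218.83*I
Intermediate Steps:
√(-48144 + (110 - 37*(-4))) = √(-48144 + (110 + 148)) = √(-48144 + 258) = √(-47886) = I*√47886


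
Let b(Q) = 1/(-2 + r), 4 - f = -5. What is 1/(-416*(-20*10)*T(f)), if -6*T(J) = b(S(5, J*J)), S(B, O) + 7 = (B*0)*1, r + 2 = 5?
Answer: -3/41600 ≈ -7.2115e-5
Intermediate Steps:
f = 9 (f = 4 - 1*(-5) = 4 + 5 = 9)
r = 3 (r = -2 + 5 = 3)
S(B, O) = -7 (S(B, O) = -7 + (B*0)*1 = -7 + 0*1 = -7 + 0 = -7)
b(Q) = 1 (b(Q) = 1/(-2 + 3) = 1/1 = 1)
T(J) = -⅙ (T(J) = -⅙*1 = -⅙)
1/(-416*(-20*10)*T(f)) = 1/(-416*(-20*10)*(-1)/6) = 1/(-(-83200)*(-1)/6) = 1/(-416*100/3) = 1/(-41600/3) = -3/41600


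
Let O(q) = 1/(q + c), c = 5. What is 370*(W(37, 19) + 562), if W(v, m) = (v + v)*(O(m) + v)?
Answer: 7332845/6 ≈ 1.2221e+6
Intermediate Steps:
O(q) = 1/(5 + q) (O(q) = 1/(q + 5) = 1/(5 + q))
W(v, m) = 2*v*(v + 1/(5 + m)) (W(v, m) = (v + v)*(1/(5 + m) + v) = (2*v)*(v + 1/(5 + m)) = 2*v*(v + 1/(5 + m)))
370*(W(37, 19) + 562) = 370*(2*37*(1 + 37*(5 + 19))/(5 + 19) + 562) = 370*(2*37*(1 + 37*24)/24 + 562) = 370*(2*37*(1/24)*(1 + 888) + 562) = 370*(2*37*(1/24)*889 + 562) = 370*(32893/12 + 562) = 370*(39637/12) = 7332845/6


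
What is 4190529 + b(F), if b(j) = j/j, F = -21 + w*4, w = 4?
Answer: 4190530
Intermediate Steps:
F = -5 (F = -21 + 4*4 = -21 + 16 = -5)
b(j) = 1
4190529 + b(F) = 4190529 + 1 = 4190530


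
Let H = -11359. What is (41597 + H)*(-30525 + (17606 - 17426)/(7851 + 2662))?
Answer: -9703650726510/10513 ≈ -9.2301e+8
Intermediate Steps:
(41597 + H)*(-30525 + (17606 - 17426)/(7851 + 2662)) = (41597 - 11359)*(-30525 + (17606 - 17426)/(7851 + 2662)) = 30238*(-30525 + 180/10513) = 30238*(-320909145/10513) = -9703650726510/10513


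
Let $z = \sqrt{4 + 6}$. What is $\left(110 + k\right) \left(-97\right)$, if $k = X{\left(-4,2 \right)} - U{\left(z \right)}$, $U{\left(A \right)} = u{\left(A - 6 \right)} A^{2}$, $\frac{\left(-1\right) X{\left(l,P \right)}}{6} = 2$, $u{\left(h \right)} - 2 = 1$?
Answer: $-6596$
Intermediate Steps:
$u{\left(h \right)} = 3$ ($u{\left(h \right)} = 2 + 1 = 3$)
$X{\left(l,P \right)} = -12$ ($X{\left(l,P \right)} = \left(-6\right) 2 = -12$)
$z = \sqrt{10} \approx 3.1623$
$U{\left(A \right)} = 3 A^{2}$
$k = -42$ ($k = -12 - 3 \left(\sqrt{10}\right)^{2} = -12 - 3 \cdot 10 = -12 - 30 = -42$)
$\left(110 + k\right) \left(-97\right) = \left(110 - 42\right) \left(-97\right) = 68 \left(-97\right) = -6596$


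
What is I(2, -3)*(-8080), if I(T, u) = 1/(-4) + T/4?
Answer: -2020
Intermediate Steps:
I(T, u) = -1/4 + T/4 (I(T, u) = 1*(-1/4) + T*(1/4) = -1/4 + T/4)
I(2, -3)*(-8080) = (-1/4 + (1/4)*2)*(-8080) = (-1/4 + 1/2)*(-8080) = (1/4)*(-8080) = -2020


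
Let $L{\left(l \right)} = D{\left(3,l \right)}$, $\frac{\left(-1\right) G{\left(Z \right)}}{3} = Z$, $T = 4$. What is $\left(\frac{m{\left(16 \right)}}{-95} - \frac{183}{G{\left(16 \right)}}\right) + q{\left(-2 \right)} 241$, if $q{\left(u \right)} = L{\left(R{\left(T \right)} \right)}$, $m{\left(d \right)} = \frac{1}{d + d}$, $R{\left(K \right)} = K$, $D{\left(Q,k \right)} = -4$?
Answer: $- \frac{2918971}{3040} \approx -960.19$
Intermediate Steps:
$G{\left(Z \right)} = - 3 Z$
$L{\left(l \right)} = -4$
$m{\left(d \right)} = \frac{1}{2 d}$
$q{\left(u \right)} = -4$
$\left(\frac{m{\left(16 \right)}}{-95} - \frac{183}{G{\left(16 \right)}}\right) + q{\left(-2 \right)} 241 = \left(\frac{\frac{1}{2} \cdot \frac{1}{16}}{-95} - \frac{183}{\left(-3\right) 16}\right) - 964 = \left(\frac{1}{2} \cdot \frac{1}{16} \left(- \frac{1}{95}\right) - \frac{183}{-48}\right) - 964 = \left(\frac{1}{32} \left(- \frac{1}{95}\right) - - \frac{61}{16}\right) - 964 = \left(- \frac{1}{3040} + \frac{61}{16}\right) - 964 = \frac{11589}{3040} - 964 = - \frac{2918971}{3040}$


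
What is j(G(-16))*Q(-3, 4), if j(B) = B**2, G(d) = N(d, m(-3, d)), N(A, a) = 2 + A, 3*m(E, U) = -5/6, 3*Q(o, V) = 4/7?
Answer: 112/3 ≈ 37.333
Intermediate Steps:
Q(o, V) = 4/21 (Q(o, V) = (4/7)/3 = (4*(1/7))/3 = (1/3)*(4/7) = 4/21)
m(E, U) = -5/18 (m(E, U) = (-5/6)/3 = (-5*1/6)/3 = (1/3)*(-5/6) = -5/18)
G(d) = 2 + d
j(G(-16))*Q(-3, 4) = (2 - 16)**2*(4/21) = (-14)**2*(4/21) = 196*(4/21) = 112/3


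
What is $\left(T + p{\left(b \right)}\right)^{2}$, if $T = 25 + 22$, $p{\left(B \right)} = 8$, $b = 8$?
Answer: $3025$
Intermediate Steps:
$T = 47$
$\left(T + p{\left(b \right)}\right)^{2} = \left(47 + 8\right)^{2} = 55^{2} = 3025$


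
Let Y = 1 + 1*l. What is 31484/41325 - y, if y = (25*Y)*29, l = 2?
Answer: -89850391/41325 ≈ -2174.2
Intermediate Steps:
Y = 3 (Y = 1 + 1*2 = 1 + 2 = 3)
y = 2175 (y = (25*3)*29 = 75*29 = 2175)
31484/41325 - y = 31484/41325 - 1*2175 = 31484*(1/41325) - 2175 = 31484/41325 - 2175 = -89850391/41325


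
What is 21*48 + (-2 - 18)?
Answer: 988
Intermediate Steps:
21*48 + (-2 - 18) = 1008 - 20 = 988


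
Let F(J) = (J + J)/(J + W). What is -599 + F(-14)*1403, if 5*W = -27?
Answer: 138317/97 ≈ 1425.9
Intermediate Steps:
W = -27/5 (W = (⅕)*(-27) = -27/5 ≈ -5.4000)
F(J) = 2*J/(-27/5 + J) (F(J) = (J + J)/(J - 27/5) = (2*J)/(-27/5 + J) = 2*J/(-27/5 + J))
-599 + F(-14)*1403 = -599 + (10*(-14)/(-27 + 5*(-14)))*1403 = -599 + (10*(-14)/(-27 - 70))*1403 = -599 + (10*(-14)/(-97))*1403 = -599 + (10*(-14)*(-1/97))*1403 = -599 + (140/97)*1403 = -599 + 196420/97 = 138317/97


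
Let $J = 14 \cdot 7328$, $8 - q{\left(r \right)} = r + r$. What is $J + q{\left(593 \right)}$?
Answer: $101414$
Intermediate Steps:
$q{\left(r \right)} = 8 - 2 r$ ($q{\left(r \right)} = 8 - \left(r + r\right) = 8 - 2 r$)
$J = 102592$
$J + q{\left(593 \right)} = 102592 + \left(8 - 1186\right) = 102592 - 1178 = 101414$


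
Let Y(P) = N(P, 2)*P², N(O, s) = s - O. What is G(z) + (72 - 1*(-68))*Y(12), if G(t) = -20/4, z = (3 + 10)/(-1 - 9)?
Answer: -201605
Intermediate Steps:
z = -13/10 (z = 13/(-10) = 13*(-⅒) = -13/10 ≈ -1.3000)
G(t) = -5 (G(t) = -20*¼ = -5)
Y(P) = P²*(2 - P) (Y(P) = (2 - P)*P² = P²*(2 - P))
G(z) + (72 - 1*(-68))*Y(12) = -5 + (72 - 1*(-68))*(12²*(2 - 1*12)) = -5 + (72 + 68)*(144*(2 - 12)) = -5 + 140*(144*(-10)) = -5 + 140*(-1440) = -5 - 201600 = -201605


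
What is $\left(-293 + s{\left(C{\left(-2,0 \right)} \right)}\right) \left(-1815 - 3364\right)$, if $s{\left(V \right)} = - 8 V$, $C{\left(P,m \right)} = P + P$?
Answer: $1351719$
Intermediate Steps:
$C{\left(P,m \right)} = 2 P$
$\left(-293 + s{\left(C{\left(-2,0 \right)} \right)}\right) \left(-1815 - 3364\right) = \left(-293 - 8 \cdot 2 \left(-2\right)\right) \left(-1815 - 3364\right) = \left(-293 - -32\right) \left(-5179\right) = \left(-293 + 32\right) \left(-5179\right) = \left(-261\right) \left(-5179\right) = 1351719$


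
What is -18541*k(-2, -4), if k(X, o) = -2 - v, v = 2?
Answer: 74164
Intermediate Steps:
k(X, o) = -4 (k(X, o) = -2 - 1*2 = -2 - 2 = -4)
-18541*k(-2, -4) = -18541*(-4) = 74164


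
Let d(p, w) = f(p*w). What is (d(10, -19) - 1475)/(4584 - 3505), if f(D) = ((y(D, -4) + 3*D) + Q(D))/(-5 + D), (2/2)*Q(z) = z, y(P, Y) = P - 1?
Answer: -95558/70135 ≈ -1.3625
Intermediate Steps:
y(P, Y) = -1 + P
Q(z) = z
f(D) = (-1 + 5*D)/(-5 + D) (f(D) = (((-1 + D) + 3*D) + D)/(-5 + D) = ((-1 + 4*D) + D)/(-5 + D) = (-1 + 5*D)/(-5 + D))
d(p, w) = (-1 + 5*p*w)/(-5 + p*w) (d(p, w) = (-1 + 5*(p*w))/(-5 + p*w) = (-1 + 5*p*w)/(-5 + p*w))
(d(10, -19) - 1475)/(4584 - 3505) = ((-1 + 5*10*(-19))/(-5 + 10*(-19)) - 1475)/(4584 - 3505) = ((-1 - 950)/(-5 - 190) - 1475)/1079 = (-951/(-195) - 1475)*(1/1079) = (-1/195*(-951) - 1475)*(1/1079) = (317/65 - 1475)*(1/1079) = -95558/65*1/1079 = -95558/70135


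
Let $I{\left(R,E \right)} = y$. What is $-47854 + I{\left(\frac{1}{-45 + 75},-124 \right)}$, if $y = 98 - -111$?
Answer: $-47645$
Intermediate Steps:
$y = 209$ ($y = 98 + 111 = 209$)
$I{\left(R,E \right)} = 209$
$-47854 + I{\left(\frac{1}{-45 + 75},-124 \right)} = -47854 + 209 = -47645$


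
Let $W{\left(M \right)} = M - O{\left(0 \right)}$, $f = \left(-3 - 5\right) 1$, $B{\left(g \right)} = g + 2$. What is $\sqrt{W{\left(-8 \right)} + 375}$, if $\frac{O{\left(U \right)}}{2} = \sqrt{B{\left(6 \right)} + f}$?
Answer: $\sqrt{367} \approx 19.157$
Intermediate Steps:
$B{\left(g \right)} = 2 + g$
$f = -8$ ($f = \left(-8\right) 1 = -8$)
$O{\left(U \right)} = 0$ ($O{\left(U \right)} = 2 \sqrt{\left(2 + 6\right) - 8} = 2 \sqrt{8 - 8} = 2 \sqrt{0} = 2 \cdot 0 = 0$)
$W{\left(M \right)} = M$ ($W{\left(M \right)} = M - 0 = M + 0 = M$)
$\sqrt{W{\left(-8 \right)} + 375} = \sqrt{-8 + 375} = \sqrt{367}$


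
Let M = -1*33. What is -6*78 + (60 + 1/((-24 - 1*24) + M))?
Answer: -33049/81 ≈ -408.01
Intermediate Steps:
M = -33
-6*78 + (60 + 1/((-24 - 1*24) + M)) = -6*78 + (60 + 1/((-24 - 1*24) - 33)) = -468 + (60 + 1/((-24 - 24) - 33)) = -468 + (60 + 1/(-48 - 33)) = -468 + (60 + 1/(-81)) = -468 + (60 - 1/81) = -468 + 4859/81 = -33049/81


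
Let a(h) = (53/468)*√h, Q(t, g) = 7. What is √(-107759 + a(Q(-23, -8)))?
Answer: √(-655605756 + 689*√7)/78 ≈ 328.27*I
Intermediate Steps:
a(h) = 53*√h/468 (a(h) = (53*(1/468))*√h = 53*√h/468)
√(-107759 + a(Q(-23, -8))) = √(-107759 + 53*√7/468)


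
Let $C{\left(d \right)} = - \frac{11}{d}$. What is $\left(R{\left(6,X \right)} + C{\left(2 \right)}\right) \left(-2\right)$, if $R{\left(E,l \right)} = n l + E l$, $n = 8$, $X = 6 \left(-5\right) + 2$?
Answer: $795$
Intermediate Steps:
$X = -28$ ($X = -30 + 2 = -28$)
$R{\left(E,l \right)} = 8 l + E l$
$\left(R{\left(6,X \right)} + C{\left(2 \right)}\right) \left(-2\right) = \left(- 28 \left(8 + 6\right) - \frac{11}{2}\right) \left(-2\right) = \left(\left(-28\right) 14 - \frac{11}{2}\right) \left(-2\right) = \left(-392 - \frac{11}{2}\right) \left(-2\right) = \left(- \frac{795}{2}\right) \left(-2\right) = 795$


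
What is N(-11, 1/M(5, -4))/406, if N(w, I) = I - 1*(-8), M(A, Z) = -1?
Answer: 1/58 ≈ 0.017241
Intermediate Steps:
N(w, I) = 8 + I (N(w, I) = I + 8 = 8 + I)
N(-11, 1/M(5, -4))/406 = (8 + 1/(-1))/406 = (8 - 1)*(1/406) = 7*(1/406) = 1/58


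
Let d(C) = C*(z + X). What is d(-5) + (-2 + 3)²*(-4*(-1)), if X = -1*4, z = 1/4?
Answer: 91/4 ≈ 22.750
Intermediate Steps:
z = ¼ ≈ 0.25000
X = -4
d(C) = -15*C/4 (d(C) = C*(¼ - 4) = C*(-15/4) = -15*C/4)
d(-5) + (-2 + 3)²*(-4*(-1)) = -15/4*(-5) + (-2 + 3)²*(-4*(-1)) = 75/4 + 1²*4 = 75/4 + 1*4 = 75/4 + 4 = 91/4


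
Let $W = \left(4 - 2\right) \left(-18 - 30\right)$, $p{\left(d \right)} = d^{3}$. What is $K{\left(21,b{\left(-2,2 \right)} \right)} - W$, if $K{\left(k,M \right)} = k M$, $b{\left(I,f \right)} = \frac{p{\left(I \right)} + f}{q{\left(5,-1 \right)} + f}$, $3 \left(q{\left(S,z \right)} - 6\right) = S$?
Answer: $\frac{2406}{29} \approx 82.966$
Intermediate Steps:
$q{\left(S,z \right)} = 6 + \frac{S}{3}$
$b{\left(I,f \right)} = \frac{f + I^{3}}{\frac{23}{3} + f}$ ($b{\left(I,f \right)} = \frac{I^{3} + f}{\left(6 + \frac{1}{3} \cdot 5\right) + f} = \frac{f + I^{3}}{\left(6 + \frac{5}{3}\right) + f} = \frac{f + I^{3}}{\frac{23}{3} + f}$)
$K{\left(k,M \right)} = M k$
$W = -96$ ($W = \left(4 - 2\right) \left(-48\right) = 2 \left(-48\right) = -96$)
$K{\left(21,b{\left(-2,2 \right)} \right)} - W = \frac{3 \left(2 + \left(-2\right)^{3}\right)}{23 + 3 \cdot 2} \cdot 21 - -96 = \frac{3 \left(2 - 8\right)}{23 + 6} \cdot 21 + 96 = 3 \cdot \frac{1}{29} \left(-6\right) 21 + 96 = \left(- \frac{18}{29}\right) 21 + 96 = - \frac{378}{29} + 96 = \frac{2406}{29}$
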